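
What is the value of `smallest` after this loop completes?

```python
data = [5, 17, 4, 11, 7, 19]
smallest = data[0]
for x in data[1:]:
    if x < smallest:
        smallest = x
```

Let's trace through this code step by step.

Initialize: data = [5, 17, 4, 11, 7, 19]
Initialize: smallest = 5
Entering loop: for x in data[1:]:
After iteration 1: x = 17, smallest = 5
After iteration 2: x = 4, smallest = 4
After iteration 3: x = 11, smallest = 4
After iteration 4: x = 7, smallest = 4
After iteration 5: x = 19, smallest = 4
Loop ends.

Final answer: 4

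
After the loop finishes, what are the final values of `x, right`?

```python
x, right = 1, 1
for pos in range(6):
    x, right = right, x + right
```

Let's trace through this code step by step.

Initialize: x = 1
Initialize: right = 1
Entering loop: for pos in range(6):
After iteration 1: pos = 0, x = 1, right = 2
After iteration 2: pos = 1, x = 2, right = 3
After iteration 3: pos = 2, x = 3, right = 5
After iteration 4: pos = 3, x = 5, right = 8
After iteration 5: pos = 4, x = 8, right = 13
After iteration 6: pos = 5, x = 13, right = 21
Loop ends.

Final answer: 13, 21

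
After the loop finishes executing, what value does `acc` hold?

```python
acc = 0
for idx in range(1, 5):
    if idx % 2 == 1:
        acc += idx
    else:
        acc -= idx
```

Let's trace through this code step by step.

Initialize: acc = 0
Entering loop: for idx in range(1, 5):
After iteration 1: idx = 1, acc = 1
After iteration 2: idx = 2, acc = -1
After iteration 3: idx = 3, acc = 2
After iteration 4: idx = 4, acc = -2
Loop ends.

Final answer: -2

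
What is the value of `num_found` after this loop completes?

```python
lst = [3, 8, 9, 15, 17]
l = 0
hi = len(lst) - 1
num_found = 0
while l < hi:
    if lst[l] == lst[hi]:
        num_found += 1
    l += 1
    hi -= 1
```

Let's trace through this code step by step.

Initialize: lst = [3, 8, 9, 15, 17]
Initialize: l = 0
Initialize: hi = 4
Initialize: num_found = 0
Entering loop: while l < hi:
After iteration 1: l = 1, hi = 3, num_found = 0
After iteration 2: l = 2, hi = 2, num_found = 0
Loop ends.

Final answer: 0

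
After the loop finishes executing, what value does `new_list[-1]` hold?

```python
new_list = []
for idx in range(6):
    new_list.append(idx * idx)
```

Let's trace through this code step by step.

Initialize: new_list = []
Entering loop: for idx in range(6):
After iteration 1: idx = 0, new_list = [0]
After iteration 2: idx = 1, new_list = [0, 1]
After iteration 3: idx = 2, new_list = [0, 1, 4]
After iteration 4: idx = 3, new_list = [0, 1, 4, 9]
After iteration 5: idx = 4, new_list = [0, 1, 4, 9, 16]
After iteration 6: idx = 5, new_list = [0, 1, 4, 9, 16, 25]
Loop ends.
new_list[-1] = 25

Final answer: 25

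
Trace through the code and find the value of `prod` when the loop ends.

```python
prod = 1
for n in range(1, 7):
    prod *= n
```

Let's trace through this code step by step.

Initialize: prod = 1
Entering loop: for n in range(1, 7):
After iteration 1: n = 1, prod = 1
After iteration 2: n = 2, prod = 2
After iteration 3: n = 3, prod = 6
After iteration 4: n = 4, prod = 24
After iteration 5: n = 5, prod = 120
After iteration 6: n = 6, prod = 720
Loop ends.

Final answer: 720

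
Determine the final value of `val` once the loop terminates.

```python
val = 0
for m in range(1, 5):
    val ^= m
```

Let's trace through this code step by step.

Initialize: val = 0
Entering loop: for m in range(1, 5):
After iteration 1: m = 1, val = 1
After iteration 2: m = 2, val = 3
After iteration 3: m = 3, val = 0
After iteration 4: m = 4, val = 4
Loop ends.

Final answer: 4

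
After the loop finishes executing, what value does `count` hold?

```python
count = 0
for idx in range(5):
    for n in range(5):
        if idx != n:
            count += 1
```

Let's trace through this code step by step.

Initialize: count = 0
Entering loop: for idx in range(5):
After iteration 1: idx = 0, count = 4
After iteration 2: idx = 1, count = 8
After iteration 3: idx = 2, count = 12
After iteration 4: idx = 3, count = 16
After iteration 5: idx = 4, count = 20
Loop ends.

Final answer: 20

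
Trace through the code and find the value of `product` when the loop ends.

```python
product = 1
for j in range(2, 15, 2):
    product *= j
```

Let's trace through this code step by step.

Initialize: product = 1
Entering loop: for j in range(2, 15, 2):
After iteration 1: j = 2, product = 2
After iteration 2: j = 4, product = 8
After iteration 3: j = 6, product = 48
After iteration 4: j = 8, product = 384
After iteration 5: j = 10, product = 3840
After iteration 6: j = 12, product = 46080
After iteration 7: j = 14, product = 645120
Loop ends.

Final answer: 645120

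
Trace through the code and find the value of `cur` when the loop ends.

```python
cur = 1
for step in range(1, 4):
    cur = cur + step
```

Let's trace through this code step by step.

Initialize: cur = 1
Entering loop: for step in range(1, 4):
After iteration 1: step = 1, cur = 2
After iteration 2: step = 2, cur = 4
After iteration 3: step = 3, cur = 7
Loop ends.

Final answer: 7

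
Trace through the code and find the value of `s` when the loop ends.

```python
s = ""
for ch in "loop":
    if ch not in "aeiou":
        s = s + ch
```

Let's trace through this code step by step.

Initialize: s = ''
Entering loop: for ch in "loop":
After iteration 1: ch = 'l', s = 'l'
After iteration 2: ch = 'o', s = 'l'
After iteration 3: ch = 'o', s = 'l'
After iteration 4: ch = 'p', s = 'lp'
Loop ends.

Final answer: 'lp'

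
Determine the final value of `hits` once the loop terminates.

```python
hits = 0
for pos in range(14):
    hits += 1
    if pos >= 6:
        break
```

Let's trace through this code step by step.

Initialize: hits = 0
Entering loop: for pos in range(14):
After iteration 1: pos = 0, hits = 1
After iteration 2: pos = 1, hits = 2
After iteration 3: pos = 2, hits = 3
After iteration 4: pos = 3, hits = 4
After iteration 5: pos = 4, hits = 5
After iteration 6: pos = 5, hits = 6
After iteration 7: pos = 6, hits = 7
Loop ends.

Final answer: 7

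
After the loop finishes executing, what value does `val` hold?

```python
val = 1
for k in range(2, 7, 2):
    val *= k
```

Let's trace through this code step by step.

Initialize: val = 1
Entering loop: for k in range(2, 7, 2):
After iteration 1: k = 2, val = 2
After iteration 2: k = 4, val = 8
After iteration 3: k = 6, val = 48
Loop ends.

Final answer: 48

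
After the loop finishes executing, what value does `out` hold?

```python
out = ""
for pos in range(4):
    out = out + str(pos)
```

Let's trace through this code step by step.

Initialize: out = ''
Entering loop: for pos in range(4):
After iteration 1: pos = 0, out = '0'
After iteration 2: pos = 1, out = '01'
After iteration 3: pos = 2, out = '012'
After iteration 4: pos = 3, out = '0123'
Loop ends.

Final answer: '0123'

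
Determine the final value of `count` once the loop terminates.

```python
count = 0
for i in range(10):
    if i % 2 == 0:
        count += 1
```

Let's trace through this code step by step.

Initialize: count = 0
Entering loop: for i in range(10):
After iteration 1: i = 0, count = 1
After iteration 2: i = 1, count = 1
After iteration 3: i = 2, count = 2
After iteration 4: i = 3, count = 2
After iteration 5: i = 4, count = 3
After iteration 6: i = 5, count = 3
After iteration 7: i = 6, count = 4
After iteration 8: i = 7, count = 4
After iteration 9: i = 8, count = 5
After iteration 10: i = 9, count = 5
Loop ends.

Final answer: 5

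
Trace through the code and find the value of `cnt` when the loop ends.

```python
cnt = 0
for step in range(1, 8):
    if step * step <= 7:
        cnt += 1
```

Let's trace through this code step by step.

Initialize: cnt = 0
Entering loop: for step in range(1, 8):
After iteration 1: step = 1, cnt = 1
After iteration 2: step = 2, cnt = 2
After iteration 3: step = 3, cnt = 2
After iteration 4: step = 4, cnt = 2
After iteration 5: step = 5, cnt = 2
After iteration 6: step = 6, cnt = 2
After iteration 7: step = 7, cnt = 2
Loop ends.

Final answer: 2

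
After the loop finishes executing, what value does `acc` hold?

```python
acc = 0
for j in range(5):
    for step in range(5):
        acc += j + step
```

Let's trace through this code step by step.

Initialize: acc = 0
Entering loop: for j in range(5):
After iteration 1: j = 0, acc = 10
After iteration 2: j = 1, acc = 25
After iteration 3: j = 2, acc = 45
After iteration 4: j = 3, acc = 70
After iteration 5: j = 4, acc = 100
Loop ends.

Final answer: 100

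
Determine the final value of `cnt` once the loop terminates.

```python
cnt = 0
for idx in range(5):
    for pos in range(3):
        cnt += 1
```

Let's trace through this code step by step.

Initialize: cnt = 0
Entering loop: for idx in range(5):
After iteration 1: idx = 0, cnt = 3
After iteration 2: idx = 1, cnt = 6
After iteration 3: idx = 2, cnt = 9
After iteration 4: idx = 3, cnt = 12
After iteration 5: idx = 4, cnt = 15
Loop ends.

Final answer: 15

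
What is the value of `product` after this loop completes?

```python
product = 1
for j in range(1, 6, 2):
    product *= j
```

Let's trace through this code step by step.

Initialize: product = 1
Entering loop: for j in range(1, 6, 2):
After iteration 1: j = 1, product = 1
After iteration 2: j = 3, product = 3
After iteration 3: j = 5, product = 15
Loop ends.

Final answer: 15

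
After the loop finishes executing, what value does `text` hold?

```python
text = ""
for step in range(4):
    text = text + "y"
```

Let's trace through this code step by step.

Initialize: text = ''
Entering loop: for step in range(4):
After iteration 1: step = 0, text = 'y'
After iteration 2: step = 1, text = 'yy'
After iteration 3: step = 2, text = 'yyy'
After iteration 4: step = 3, text = 'yyyy'
Loop ends.

Final answer: 'yyyy'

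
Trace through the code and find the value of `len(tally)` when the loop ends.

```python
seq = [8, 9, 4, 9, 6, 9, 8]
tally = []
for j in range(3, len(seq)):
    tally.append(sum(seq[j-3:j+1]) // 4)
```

Let's trace through this code step by step.

Initialize: seq = [8, 9, 4, 9, 6, 9, 8]
Initialize: tally = []
Entering loop: for j in range(3, len(seq)):
After iteration 1: j = 3, tally = [7]
After iteration 2: j = 4, tally = [7, 7]
After iteration 3: j = 5, tally = [7, 7, 7]
After iteration 4: j = 6, tally = [7, 7, 7, 8]
Loop ends.
len(tally) = 4

Final answer: 4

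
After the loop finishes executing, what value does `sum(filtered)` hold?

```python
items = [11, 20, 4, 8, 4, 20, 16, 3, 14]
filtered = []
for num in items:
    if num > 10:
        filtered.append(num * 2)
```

Let's trace through this code step by step.

Initialize: items = [11, 20, 4, 8, 4, 20, 16, 3, 14]
Initialize: filtered = []
Entering loop: for num in items:
After iteration 1: num = 11, filtered = [22]
After iteration 2: num = 20, filtered = [22, 40]
After iteration 3: num = 4, filtered = [22, 40]
After iteration 4: num = 8, filtered = [22, 40]
After iteration 5: num = 4, filtered = [22, 40]
After iteration 6: num = 20, filtered = [22, 40, 40]
After iteration 7: num = 16, filtered = [22, 40, 40, 32]
After iteration 8: num = 3, filtered = [22, 40, 40, 32]
After iteration 9: num = 14, filtered = [22, 40, 40, 32, 28]
Loop ends.
sum(filtered) = 162

Final answer: 162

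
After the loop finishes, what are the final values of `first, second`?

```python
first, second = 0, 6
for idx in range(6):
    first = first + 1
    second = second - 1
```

Let's trace through this code step by step.

Initialize: first = 0
Initialize: second = 6
Entering loop: for idx in range(6):
After iteration 1: idx = 0, first = 1, second = 5
After iteration 2: idx = 1, first = 2, second = 4
After iteration 3: idx = 2, first = 3, second = 3
After iteration 4: idx = 3, first = 4, second = 2
After iteration 5: idx = 4, first = 5, second = 1
After iteration 6: idx = 5, first = 6, second = 0
Loop ends.

Final answer: 6, 0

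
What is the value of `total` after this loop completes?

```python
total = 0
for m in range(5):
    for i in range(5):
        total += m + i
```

Let's trace through this code step by step.

Initialize: total = 0
Entering loop: for m in range(5):
After iteration 1: m = 0, total = 10
After iteration 2: m = 1, total = 25
After iteration 3: m = 2, total = 45
After iteration 4: m = 3, total = 70
After iteration 5: m = 4, total = 100
Loop ends.

Final answer: 100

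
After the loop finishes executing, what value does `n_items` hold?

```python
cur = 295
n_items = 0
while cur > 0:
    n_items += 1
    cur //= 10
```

Let's trace through this code step by step.

Initialize: cur = 295
Initialize: n_items = 0
Entering loop: while cur > 0:
After iteration 1: cur = 29, n_items = 1
After iteration 2: cur = 2, n_items = 2
After iteration 3: cur = 0, n_items = 3
Loop ends.

Final answer: 3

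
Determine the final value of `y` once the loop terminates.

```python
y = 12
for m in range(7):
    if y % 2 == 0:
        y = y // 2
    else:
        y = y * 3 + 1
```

Let's trace through this code step by step.

Initialize: y = 12
Entering loop: for m in range(7):
After iteration 1: m = 0, y = 6
After iteration 2: m = 1, y = 3
After iteration 3: m = 2, y = 10
After iteration 4: m = 3, y = 5
After iteration 5: m = 4, y = 16
After iteration 6: m = 5, y = 8
After iteration 7: m = 6, y = 4
Loop ends.

Final answer: 4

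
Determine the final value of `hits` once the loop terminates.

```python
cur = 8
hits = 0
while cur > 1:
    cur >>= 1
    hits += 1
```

Let's trace through this code step by step.

Initialize: cur = 8
Initialize: hits = 0
Entering loop: while cur > 1:
After iteration 1: cur = 4, hits = 1
After iteration 2: cur = 2, hits = 2
After iteration 3: cur = 1, hits = 3
Loop ends.

Final answer: 3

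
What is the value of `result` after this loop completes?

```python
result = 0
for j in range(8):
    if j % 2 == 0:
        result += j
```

Let's trace through this code step by step.

Initialize: result = 0
Entering loop: for j in range(8):
After iteration 1: j = 0, result = 0
After iteration 2: j = 1, result = 0
After iteration 3: j = 2, result = 2
After iteration 4: j = 3, result = 2
After iteration 5: j = 4, result = 6
After iteration 6: j = 5, result = 6
After iteration 7: j = 6, result = 12
After iteration 8: j = 7, result = 12
Loop ends.

Final answer: 12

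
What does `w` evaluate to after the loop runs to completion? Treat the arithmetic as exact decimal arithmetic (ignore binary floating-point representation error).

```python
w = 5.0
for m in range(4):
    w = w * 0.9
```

Let's trace through this code step by step.

Initialize: w = 5.0
Entering loop: for m in range(4):
After iteration 1: m = 0, w = 4.5
After iteration 2: m = 1, w = 4.05
After iteration 3: m = 2, w = 3.645
After iteration 4: m = 3, w = 3.2805
Loop ends.

Final answer: 3.2805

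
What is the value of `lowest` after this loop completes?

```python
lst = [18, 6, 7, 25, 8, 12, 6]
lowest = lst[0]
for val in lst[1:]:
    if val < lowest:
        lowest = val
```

Let's trace through this code step by step.

Initialize: lst = [18, 6, 7, 25, 8, 12, 6]
Initialize: lowest = 18
Entering loop: for val in lst[1:]:
After iteration 1: val = 6, lowest = 6
After iteration 2: val = 7, lowest = 6
After iteration 3: val = 25, lowest = 6
After iteration 4: val = 8, lowest = 6
After iteration 5: val = 12, lowest = 6
After iteration 6: val = 6, lowest = 6
Loop ends.

Final answer: 6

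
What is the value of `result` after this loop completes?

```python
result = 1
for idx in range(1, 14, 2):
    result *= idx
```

Let's trace through this code step by step.

Initialize: result = 1
Entering loop: for idx in range(1, 14, 2):
After iteration 1: idx = 1, result = 1
After iteration 2: idx = 3, result = 3
After iteration 3: idx = 5, result = 15
After iteration 4: idx = 7, result = 105
After iteration 5: idx = 9, result = 945
After iteration 6: idx = 11, result = 10395
After iteration 7: idx = 13, result = 135135
Loop ends.

Final answer: 135135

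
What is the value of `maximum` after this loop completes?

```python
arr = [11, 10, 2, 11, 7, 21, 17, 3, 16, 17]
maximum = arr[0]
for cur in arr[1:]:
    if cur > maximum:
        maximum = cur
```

Let's trace through this code step by step.

Initialize: arr = [11, 10, 2, 11, 7, 21, 17, 3, 16, 17]
Initialize: maximum = 11
Entering loop: for cur in arr[1:]:
After iteration 1: cur = 10, maximum = 11
After iteration 2: cur = 2, maximum = 11
After iteration 3: cur = 11, maximum = 11
After iteration 4: cur = 7, maximum = 11
After iteration 5: cur = 21, maximum = 21
After iteration 6: cur = 17, maximum = 21
After iteration 7: cur = 3, maximum = 21
After iteration 8: cur = 16, maximum = 21
After iteration 9: cur = 17, maximum = 21
Loop ends.

Final answer: 21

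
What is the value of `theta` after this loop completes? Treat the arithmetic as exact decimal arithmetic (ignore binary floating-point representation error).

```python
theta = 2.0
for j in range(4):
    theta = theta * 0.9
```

Let's trace through this code step by step.

Initialize: theta = 2.0
Entering loop: for j in range(4):
After iteration 1: j = 0, theta = 1.8
After iteration 2: j = 1, theta = 1.62
After iteration 3: j = 2, theta = 1.458
After iteration 4: j = 3, theta = 1.3122
Loop ends.

Final answer: 1.3122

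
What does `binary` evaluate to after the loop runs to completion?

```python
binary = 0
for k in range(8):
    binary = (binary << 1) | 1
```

Let's trace through this code step by step.

Initialize: binary = 0
Entering loop: for k in range(8):
After iteration 1: k = 0, binary = 1
After iteration 2: k = 1, binary = 3
After iteration 3: k = 2, binary = 7
After iteration 4: k = 3, binary = 15
After iteration 5: k = 4, binary = 31
After iteration 6: k = 5, binary = 63
After iteration 7: k = 6, binary = 127
After iteration 8: k = 7, binary = 255
Loop ends.

Final answer: 255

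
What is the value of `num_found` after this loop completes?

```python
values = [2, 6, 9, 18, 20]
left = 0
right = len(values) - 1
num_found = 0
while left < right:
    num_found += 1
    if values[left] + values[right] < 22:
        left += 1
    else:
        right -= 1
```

Let's trace through this code step by step.

Initialize: values = [2, 6, 9, 18, 20]
Initialize: left = 0
Initialize: right = 4
Initialize: num_found = 0
Entering loop: while left < right:
After iteration 1: left = 0, right = 3, num_found = 1
After iteration 2: left = 1, right = 3, num_found = 2
After iteration 3: left = 1, right = 2, num_found = 3
After iteration 4: left = 2, right = 2, num_found = 4
Loop ends.

Final answer: 4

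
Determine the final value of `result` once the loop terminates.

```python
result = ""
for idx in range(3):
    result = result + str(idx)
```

Let's trace through this code step by step.

Initialize: result = ''
Entering loop: for idx in range(3):
After iteration 1: idx = 0, result = '0'
After iteration 2: idx = 1, result = '01'
After iteration 3: idx = 2, result = '012'
Loop ends.

Final answer: '012'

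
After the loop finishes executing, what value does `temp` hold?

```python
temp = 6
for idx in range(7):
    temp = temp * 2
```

Let's trace through this code step by step.

Initialize: temp = 6
Entering loop: for idx in range(7):
After iteration 1: idx = 0, temp = 12
After iteration 2: idx = 1, temp = 24
After iteration 3: idx = 2, temp = 48
After iteration 4: idx = 3, temp = 96
After iteration 5: idx = 4, temp = 192
After iteration 6: idx = 5, temp = 384
After iteration 7: idx = 6, temp = 768
Loop ends.

Final answer: 768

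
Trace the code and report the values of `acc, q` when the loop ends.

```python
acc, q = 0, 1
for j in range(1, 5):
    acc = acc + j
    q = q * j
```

Let's trace through this code step by step.

Initialize: acc = 0
Initialize: q = 1
Entering loop: for j in range(1, 5):
After iteration 1: j = 1, acc = 1, q = 1
After iteration 2: j = 2, acc = 3, q = 2
After iteration 3: j = 3, acc = 6, q = 6
After iteration 4: j = 4, acc = 10, q = 24
Loop ends.

Final answer: 10, 24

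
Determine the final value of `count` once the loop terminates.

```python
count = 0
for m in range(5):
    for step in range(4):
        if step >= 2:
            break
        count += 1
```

Let's trace through this code step by step.

Initialize: count = 0
Entering loop: for m in range(5):
After iteration 1: m = 0, count = 2
After iteration 2: m = 1, count = 4
After iteration 3: m = 2, count = 6
After iteration 4: m = 3, count = 8
After iteration 5: m = 4, count = 10
Loop ends.

Final answer: 10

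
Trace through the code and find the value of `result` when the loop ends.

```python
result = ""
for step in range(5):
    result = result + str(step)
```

Let's trace through this code step by step.

Initialize: result = ''
Entering loop: for step in range(5):
After iteration 1: step = 0, result = '0'
After iteration 2: step = 1, result = '01'
After iteration 3: step = 2, result = '012'
After iteration 4: step = 3, result = '0123'
After iteration 5: step = 4, result = '01234'
Loop ends.

Final answer: '01234'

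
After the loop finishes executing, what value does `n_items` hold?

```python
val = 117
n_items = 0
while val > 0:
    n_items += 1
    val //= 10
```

Let's trace through this code step by step.

Initialize: val = 117
Initialize: n_items = 0
Entering loop: while val > 0:
After iteration 1: val = 11, n_items = 1
After iteration 2: val = 1, n_items = 2
After iteration 3: val = 0, n_items = 3
Loop ends.

Final answer: 3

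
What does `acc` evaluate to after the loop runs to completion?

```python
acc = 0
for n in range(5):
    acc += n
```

Let's trace through this code step by step.

Initialize: acc = 0
Entering loop: for n in range(5):
After iteration 1: n = 0, acc = 0
After iteration 2: n = 1, acc = 1
After iteration 3: n = 2, acc = 3
After iteration 4: n = 3, acc = 6
After iteration 5: n = 4, acc = 10
Loop ends.

Final answer: 10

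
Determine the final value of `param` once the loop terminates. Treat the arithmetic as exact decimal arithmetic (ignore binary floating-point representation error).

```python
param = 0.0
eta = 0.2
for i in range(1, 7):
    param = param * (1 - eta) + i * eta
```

Let's trace through this code step by step.

Initialize: param = 0.0
Initialize: eta = 0.2
Entering loop: for i in range(1, 7):
After iteration 1: i = 1, param = 0.2
After iteration 2: i = 2, param = 0.56
After iteration 3: i = 3, param = 1.048
After iteration 4: i = 4, param = 1.6384
After iteration 5: i = 5, param = 2.31072
After iteration 6: i = 6, param = 3.048576
Loop ends.

Final answer: 3.048576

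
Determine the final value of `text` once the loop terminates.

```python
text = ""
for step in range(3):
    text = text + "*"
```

Let's trace through this code step by step.

Initialize: text = ''
Entering loop: for step in range(3):
After iteration 1: step = 0, text = '*'
After iteration 2: step = 1, text = '**'
After iteration 3: step = 2, text = '***'
Loop ends.

Final answer: '***'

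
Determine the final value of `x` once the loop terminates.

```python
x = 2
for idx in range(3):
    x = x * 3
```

Let's trace through this code step by step.

Initialize: x = 2
Entering loop: for idx in range(3):
After iteration 1: idx = 0, x = 6
After iteration 2: idx = 1, x = 18
After iteration 3: idx = 2, x = 54
Loop ends.

Final answer: 54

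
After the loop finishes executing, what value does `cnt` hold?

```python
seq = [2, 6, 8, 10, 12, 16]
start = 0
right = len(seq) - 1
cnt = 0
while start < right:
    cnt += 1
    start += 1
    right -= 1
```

Let's trace through this code step by step.

Initialize: seq = [2, 6, 8, 10, 12, 16]
Initialize: start = 0
Initialize: right = 5
Initialize: cnt = 0
Entering loop: while start < right:
After iteration 1: start = 1, right = 4, cnt = 1
After iteration 2: start = 2, right = 3, cnt = 2
After iteration 3: start = 3, right = 2, cnt = 3
Loop ends.

Final answer: 3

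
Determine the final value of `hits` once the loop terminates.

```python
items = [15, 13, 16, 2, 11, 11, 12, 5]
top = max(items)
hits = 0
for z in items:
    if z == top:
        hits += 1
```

Let's trace through this code step by step.

Initialize: items = [15, 13, 16, 2, 11, 11, 12, 5]
Initialize: top = 16
Initialize: hits = 0
Entering loop: for z in items:
After iteration 1: z = 15, hits = 0
After iteration 2: z = 13, hits = 0
After iteration 3: z = 16, hits = 1
After iteration 4: z = 2, hits = 1
After iteration 5: z = 11, hits = 1
After iteration 6: z = 11, hits = 1
After iteration 7: z = 12, hits = 1
After iteration 8: z = 5, hits = 1
Loop ends.

Final answer: 1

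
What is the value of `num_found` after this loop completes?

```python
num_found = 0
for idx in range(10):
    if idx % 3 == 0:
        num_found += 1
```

Let's trace through this code step by step.

Initialize: num_found = 0
Entering loop: for idx in range(10):
After iteration 1: idx = 0, num_found = 1
After iteration 2: idx = 1, num_found = 1
After iteration 3: idx = 2, num_found = 1
After iteration 4: idx = 3, num_found = 2
After iteration 5: idx = 4, num_found = 2
After iteration 6: idx = 5, num_found = 2
After iteration 7: idx = 6, num_found = 3
After iteration 8: idx = 7, num_found = 3
After iteration 9: idx = 8, num_found = 3
After iteration 10: idx = 9, num_found = 4
Loop ends.

Final answer: 4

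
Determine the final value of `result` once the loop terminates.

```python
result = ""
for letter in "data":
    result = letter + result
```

Let's trace through this code step by step.

Initialize: result = ''
Entering loop: for letter in "data":
After iteration 1: letter = 'd', result = 'd'
After iteration 2: letter = 'a', result = 'ad'
After iteration 3: letter = 't', result = 'tad'
After iteration 4: letter = 'a', result = 'atad'
Loop ends.

Final answer: 'atad'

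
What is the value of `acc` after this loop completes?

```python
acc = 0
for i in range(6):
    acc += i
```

Let's trace through this code step by step.

Initialize: acc = 0
Entering loop: for i in range(6):
After iteration 1: i = 0, acc = 0
After iteration 2: i = 1, acc = 1
After iteration 3: i = 2, acc = 3
After iteration 4: i = 3, acc = 6
After iteration 5: i = 4, acc = 10
After iteration 6: i = 5, acc = 15
Loop ends.

Final answer: 15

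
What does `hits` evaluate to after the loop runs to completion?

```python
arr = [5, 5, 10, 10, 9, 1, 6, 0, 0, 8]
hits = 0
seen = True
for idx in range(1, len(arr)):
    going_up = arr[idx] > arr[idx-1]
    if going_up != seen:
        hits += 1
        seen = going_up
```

Let's trace through this code step by step.

Initialize: arr = [5, 5, 10, 10, 9, 1, 6, 0, 0, 8]
Initialize: hits = 0
Initialize: seen = True
Entering loop: for idx in range(1, len(arr)):
After iteration 1: idx = 1, hits = 1, seen = False, going_up = False
After iteration 2: idx = 2, hits = 2, seen = True, going_up = True
After iteration 3: idx = 3, hits = 3, seen = False, going_up = False
After iteration 4: idx = 4, hits = 3, seen = False, going_up = False
After iteration 5: idx = 5, hits = 3, seen = False, going_up = False
After iteration 6: idx = 6, hits = 4, seen = True, going_up = True
After iteration 7: idx = 7, hits = 5, seen = False, going_up = False
After iteration 8: idx = 8, hits = 5, seen = False, going_up = False
After iteration 9: idx = 9, hits = 6, seen = True, going_up = True
Loop ends.

Final answer: 6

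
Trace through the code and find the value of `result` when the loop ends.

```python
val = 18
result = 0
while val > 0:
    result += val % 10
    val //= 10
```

Let's trace through this code step by step.

Initialize: val = 18
Initialize: result = 0
Entering loop: while val > 0:
After iteration 1: val = 1, result = 8
After iteration 2: val = 0, result = 9
Loop ends.

Final answer: 9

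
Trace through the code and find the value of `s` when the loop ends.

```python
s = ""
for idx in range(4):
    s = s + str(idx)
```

Let's trace through this code step by step.

Initialize: s = ''
Entering loop: for idx in range(4):
After iteration 1: idx = 0, s = '0'
After iteration 2: idx = 1, s = '01'
After iteration 3: idx = 2, s = '012'
After iteration 4: idx = 3, s = '0123'
Loop ends.

Final answer: '0123'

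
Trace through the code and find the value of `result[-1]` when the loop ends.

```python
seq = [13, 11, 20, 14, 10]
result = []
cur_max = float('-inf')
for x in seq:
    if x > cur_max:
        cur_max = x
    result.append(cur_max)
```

Let's trace through this code step by step.

Initialize: seq = [13, 11, 20, 14, 10]
Initialize: result = []
Initialize: cur_max = -inf
Entering loop: for x in seq:
After iteration 1: x = 13, result = [13], cur_max = 13
After iteration 2: x = 11, result = [13, 13], cur_max = 13
After iteration 3: x = 20, result = [13, 13, 20], cur_max = 20
After iteration 4: x = 14, result = [13, 13, 20, 20], cur_max = 20
After iteration 5: x = 10, result = [13, 13, 20, 20, 20], cur_max = 20
Loop ends.
result[-1] = 20

Final answer: 20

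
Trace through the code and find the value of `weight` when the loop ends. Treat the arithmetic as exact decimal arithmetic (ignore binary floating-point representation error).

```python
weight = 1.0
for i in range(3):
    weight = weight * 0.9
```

Let's trace through this code step by step.

Initialize: weight = 1.0
Entering loop: for i in range(3):
After iteration 1: i = 0, weight = 0.9
After iteration 2: i = 1, weight = 0.81
After iteration 3: i = 2, weight = 0.729
Loop ends.

Final answer: 0.729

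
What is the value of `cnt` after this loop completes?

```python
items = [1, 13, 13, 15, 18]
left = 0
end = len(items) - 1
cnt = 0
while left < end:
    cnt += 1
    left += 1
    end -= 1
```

Let's trace through this code step by step.

Initialize: items = [1, 13, 13, 15, 18]
Initialize: left = 0
Initialize: end = 4
Initialize: cnt = 0
Entering loop: while left < end:
After iteration 1: left = 1, end = 3, cnt = 1
After iteration 2: left = 2, end = 2, cnt = 2
Loop ends.

Final answer: 2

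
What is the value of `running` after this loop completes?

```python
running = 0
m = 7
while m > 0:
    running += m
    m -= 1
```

Let's trace through this code step by step.

Initialize: running = 0
Initialize: m = 7
Entering loop: while m > 0:
After iteration 1: running = 7, m = 6
After iteration 2: running = 13, m = 5
After iteration 3: running = 18, m = 4
After iteration 4: running = 22, m = 3
After iteration 5: running = 25, m = 2
After iteration 6: running = 27, m = 1
After iteration 7: running = 28, m = 0
Loop ends.

Final answer: 28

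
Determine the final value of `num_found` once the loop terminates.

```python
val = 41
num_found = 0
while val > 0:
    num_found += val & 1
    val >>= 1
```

Let's trace through this code step by step.

Initialize: val = 41
Initialize: num_found = 0
Entering loop: while val > 0:
After iteration 1: val = 20, num_found = 1
After iteration 2: val = 10, num_found = 1
After iteration 3: val = 5, num_found = 1
After iteration 4: val = 2, num_found = 2
After iteration 5: val = 1, num_found = 2
After iteration 6: val = 0, num_found = 3
Loop ends.

Final answer: 3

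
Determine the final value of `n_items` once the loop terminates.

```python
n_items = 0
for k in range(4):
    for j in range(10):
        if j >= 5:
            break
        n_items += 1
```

Let's trace through this code step by step.

Initialize: n_items = 0
Entering loop: for k in range(4):
After iteration 1: k = 0, n_items = 5
After iteration 2: k = 1, n_items = 10
After iteration 3: k = 2, n_items = 15
After iteration 4: k = 3, n_items = 20
Loop ends.

Final answer: 20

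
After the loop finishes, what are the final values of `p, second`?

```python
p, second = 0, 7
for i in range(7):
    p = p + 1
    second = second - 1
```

Let's trace through this code step by step.

Initialize: p = 0
Initialize: second = 7
Entering loop: for i in range(7):
After iteration 1: i = 0, p = 1, second = 6
After iteration 2: i = 1, p = 2, second = 5
After iteration 3: i = 2, p = 3, second = 4
After iteration 4: i = 3, p = 4, second = 3
After iteration 5: i = 4, p = 5, second = 2
After iteration 6: i = 5, p = 6, second = 1
After iteration 7: i = 6, p = 7, second = 0
Loop ends.

Final answer: 7, 0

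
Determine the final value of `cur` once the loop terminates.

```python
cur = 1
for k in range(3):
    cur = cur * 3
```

Let's trace through this code step by step.

Initialize: cur = 1
Entering loop: for k in range(3):
After iteration 1: k = 0, cur = 3
After iteration 2: k = 1, cur = 9
After iteration 3: k = 2, cur = 27
Loop ends.

Final answer: 27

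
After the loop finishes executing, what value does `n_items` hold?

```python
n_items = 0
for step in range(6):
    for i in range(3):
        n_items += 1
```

Let's trace through this code step by step.

Initialize: n_items = 0
Entering loop: for step in range(6):
After iteration 1: step = 0, n_items = 3
After iteration 2: step = 1, n_items = 6
After iteration 3: step = 2, n_items = 9
After iteration 4: step = 3, n_items = 12
After iteration 5: step = 4, n_items = 15
After iteration 6: step = 5, n_items = 18
Loop ends.

Final answer: 18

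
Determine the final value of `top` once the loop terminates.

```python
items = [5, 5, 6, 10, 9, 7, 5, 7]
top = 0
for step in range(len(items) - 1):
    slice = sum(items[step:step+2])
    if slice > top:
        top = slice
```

Let's trace through this code step by step.

Initialize: items = [5, 5, 6, 10, 9, 7, 5, 7]
Initialize: top = 0
Entering loop: for step in range(len(items) - 1):
After iteration 1: step = 0, top = 10, slice = 10
After iteration 2: step = 1, top = 11, slice = 11
After iteration 3: step = 2, top = 16, slice = 16
After iteration 4: step = 3, top = 19, slice = 19
After iteration 5: step = 4, top = 19, slice = 16
After iteration 6: step = 5, top = 19, slice = 12
After iteration 7: step = 6, top = 19, slice = 12
Loop ends.

Final answer: 19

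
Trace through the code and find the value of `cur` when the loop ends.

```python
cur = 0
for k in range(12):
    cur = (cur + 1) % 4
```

Let's trace through this code step by step.

Initialize: cur = 0
Entering loop: for k in range(12):
After iteration 1: k = 0, cur = 1
After iteration 2: k = 1, cur = 2
After iteration 3: k = 2, cur = 3
After iteration 4: k = 3, cur = 0
After iteration 5: k = 4, cur = 1
After iteration 6: k = 5, cur = 2
After iteration 7: k = 6, cur = 3
After iteration 8: k = 7, cur = 0
After iteration 9: k = 8, cur = 1
After iteration 10: k = 9, cur = 2
After iteration 11: k = 10, cur = 3
After iteration 12: k = 11, cur = 0
Loop ends.

Final answer: 0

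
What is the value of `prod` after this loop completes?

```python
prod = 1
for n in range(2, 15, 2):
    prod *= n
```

Let's trace through this code step by step.

Initialize: prod = 1
Entering loop: for n in range(2, 15, 2):
After iteration 1: n = 2, prod = 2
After iteration 2: n = 4, prod = 8
After iteration 3: n = 6, prod = 48
After iteration 4: n = 8, prod = 384
After iteration 5: n = 10, prod = 3840
After iteration 6: n = 12, prod = 46080
After iteration 7: n = 14, prod = 645120
Loop ends.

Final answer: 645120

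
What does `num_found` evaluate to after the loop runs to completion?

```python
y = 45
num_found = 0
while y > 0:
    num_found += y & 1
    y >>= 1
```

Let's trace through this code step by step.

Initialize: y = 45
Initialize: num_found = 0
Entering loop: while y > 0:
After iteration 1: y = 22, num_found = 1
After iteration 2: y = 11, num_found = 1
After iteration 3: y = 5, num_found = 2
After iteration 4: y = 2, num_found = 3
After iteration 5: y = 1, num_found = 3
After iteration 6: y = 0, num_found = 4
Loop ends.

Final answer: 4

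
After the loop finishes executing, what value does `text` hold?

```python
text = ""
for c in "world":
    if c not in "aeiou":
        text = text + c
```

Let's trace through this code step by step.

Initialize: text = ''
Entering loop: for c in "world":
After iteration 1: c = 'w', text = 'w'
After iteration 2: c = 'o', text = 'w'
After iteration 3: c = 'r', text = 'wr'
After iteration 4: c = 'l', text = 'wrl'
After iteration 5: c = 'd', text = 'wrld'
Loop ends.

Final answer: 'wrld'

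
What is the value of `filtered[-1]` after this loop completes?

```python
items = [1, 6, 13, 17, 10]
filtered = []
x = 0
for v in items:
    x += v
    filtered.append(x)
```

Let's trace through this code step by step.

Initialize: items = [1, 6, 13, 17, 10]
Initialize: filtered = []
Initialize: x = 0
Entering loop: for v in items:
After iteration 1: v = 1, filtered = [1], x = 1
After iteration 2: v = 6, filtered = [1, 7], x = 7
After iteration 3: v = 13, filtered = [1, 7, 20], x = 20
After iteration 4: v = 17, filtered = [1, 7, 20, 37], x = 37
After iteration 5: v = 10, filtered = [1, 7, 20, 37, 47], x = 47
Loop ends.
filtered[-1] = 47

Final answer: 47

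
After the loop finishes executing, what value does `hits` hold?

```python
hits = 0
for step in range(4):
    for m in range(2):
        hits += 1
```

Let's trace through this code step by step.

Initialize: hits = 0
Entering loop: for step in range(4):
After iteration 1: step = 0, hits = 2
After iteration 2: step = 1, hits = 4
After iteration 3: step = 2, hits = 6
After iteration 4: step = 3, hits = 8
Loop ends.

Final answer: 8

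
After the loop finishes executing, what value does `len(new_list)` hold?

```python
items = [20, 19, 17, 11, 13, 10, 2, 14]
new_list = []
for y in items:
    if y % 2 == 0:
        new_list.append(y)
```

Let's trace through this code step by step.

Initialize: items = [20, 19, 17, 11, 13, 10, 2, 14]
Initialize: new_list = []
Entering loop: for y in items:
After iteration 1: y = 20, new_list = [20]
After iteration 2: y = 19, new_list = [20]
After iteration 3: y = 17, new_list = [20]
After iteration 4: y = 11, new_list = [20]
After iteration 5: y = 13, new_list = [20]
After iteration 6: y = 10, new_list = [20, 10]
After iteration 7: y = 2, new_list = [20, 10, 2]
After iteration 8: y = 14, new_list = [20, 10, 2, 14]
Loop ends.
len(new_list) = 4

Final answer: 4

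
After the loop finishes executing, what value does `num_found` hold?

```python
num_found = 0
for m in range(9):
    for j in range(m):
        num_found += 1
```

Let's trace through this code step by step.

Initialize: num_found = 0
Entering loop: for m in range(9):
After iteration 1: m = 0, num_found = 0
After iteration 2: m = 1, num_found = 1, j = 0
After iteration 3: m = 2, num_found = 3, j = 1
After iteration 4: m = 3, num_found = 6, j = 2
After iteration 5: m = 4, num_found = 10, j = 3
After iteration 6: m = 5, num_found = 15, j = 4
After iteration 7: m = 6, num_found = 21, j = 5
After iteration 8: m = 7, num_found = 28, j = 6
After iteration 9: m = 8, num_found = 36, j = 7
Loop ends.

Final answer: 36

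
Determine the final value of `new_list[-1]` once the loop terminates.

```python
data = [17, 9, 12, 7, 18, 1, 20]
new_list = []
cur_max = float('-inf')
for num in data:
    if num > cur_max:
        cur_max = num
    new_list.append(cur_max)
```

Let's trace through this code step by step.

Initialize: data = [17, 9, 12, 7, 18, 1, 20]
Initialize: new_list = []
Initialize: cur_max = -inf
Entering loop: for num in data:
After iteration 1: num = 17, new_list = [17], cur_max = 17
After iteration 2: num = 9, new_list = [17, 17], cur_max = 17
After iteration 3: num = 12, new_list = [17, 17, 17], cur_max = 17
After iteration 4: num = 7, new_list = [17, 17, 17, 17], cur_max = 17
After iteration 5: num = 18, new_list = [17, 17, 17, 17, 18], cur_max = 18
After iteration 6: num = 1, new_list = [17, 17, 17, 17, 18, 18], cur_max = 18
After iteration 7: num = 20, new_list = [17, 17, 17, 17, 18, 18, 20], cur_max = 20
Loop ends.
new_list[-1] = 20

Final answer: 20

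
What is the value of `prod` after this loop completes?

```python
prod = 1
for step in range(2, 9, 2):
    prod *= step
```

Let's trace through this code step by step.

Initialize: prod = 1
Entering loop: for step in range(2, 9, 2):
After iteration 1: step = 2, prod = 2
After iteration 2: step = 4, prod = 8
After iteration 3: step = 6, prod = 48
After iteration 4: step = 8, prod = 384
Loop ends.

Final answer: 384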